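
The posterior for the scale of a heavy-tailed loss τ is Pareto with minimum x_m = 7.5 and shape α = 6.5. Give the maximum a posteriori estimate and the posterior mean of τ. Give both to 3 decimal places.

The Pareto density is strictly decreasing on [x_m, ∞), so the mode is x_m = 7.500.
Mean = α·x_m/(α−1) = 6.5·7.5/5.5 = 8.864.

MAP: 7.500. Posterior mean: 8.864.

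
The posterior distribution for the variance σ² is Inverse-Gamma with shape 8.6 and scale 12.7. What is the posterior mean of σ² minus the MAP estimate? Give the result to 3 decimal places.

Mode = β/(α+1) = 12.7/9.6 = 1.323.
Mean = β/(α−1) = 12.7/7.6 = 1.671.
Difference = 1.671 − 1.323 = 0.348.

0.348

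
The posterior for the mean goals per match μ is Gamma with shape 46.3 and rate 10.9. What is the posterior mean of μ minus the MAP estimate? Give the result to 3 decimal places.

Mode = (α−1)/β = 45.3/10.9 = 4.156.
Mean = α/β = 46.3/10.9 = 4.248.
Difference = 4.248 − 4.156 = 0.092.
The posterior is right-skewed, so the mean exceeds the mode.

0.092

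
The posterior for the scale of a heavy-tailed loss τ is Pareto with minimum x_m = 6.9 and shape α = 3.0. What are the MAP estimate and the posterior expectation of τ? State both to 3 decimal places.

The Pareto density is strictly decreasing on [x_m, ∞), so the mode is x_m = 6.900.
Mean = α·x_m/(α−1) = 3.0·6.9/2.0 = 10.350.

MAP = 6.900, posterior mean = 10.350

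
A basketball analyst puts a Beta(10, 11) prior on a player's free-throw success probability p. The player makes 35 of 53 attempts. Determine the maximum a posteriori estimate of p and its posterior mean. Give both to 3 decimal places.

MAP = 0.611; posterior mean = 0.608

Posterior: Beta(10+35, 11+18) = Beta(45, 29).
Mode = (45−1)/(45+29−2) = 44/72 = 0.611.
Mean = 45/(45+29) = 45/74 = 0.608.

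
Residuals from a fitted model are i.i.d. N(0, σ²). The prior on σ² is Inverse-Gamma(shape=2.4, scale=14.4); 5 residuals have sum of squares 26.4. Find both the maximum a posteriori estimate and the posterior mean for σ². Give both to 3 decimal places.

Posterior: Inverse-Gamma(shape = 2.4+5/2 = 4.9, scale = 14.4+26.4/2 = 27.6).
Mode = β/(α+1) = 27.6/5.9 = 4.678.
Mean = β/(α−1) = 27.6/3.9 = 7.077.
The posterior is right-skewed, so the mean exceeds the mode.

MAP = 4.678; posterior mean = 7.077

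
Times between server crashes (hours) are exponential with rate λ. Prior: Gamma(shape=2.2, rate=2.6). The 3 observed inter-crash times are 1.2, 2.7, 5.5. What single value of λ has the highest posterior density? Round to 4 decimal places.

Σ times = 9.4. Posterior: Gamma(shape = 2.2+3 = 5.2, rate = 2.6+9.4 = 12.0).
Mode = (α−1)/β = 4.2/12.0 = 0.3500.
Mean = α/β = 5.2/12.0 = 0.4333.
This is the posterior mode — the MAP estimate.

0.3500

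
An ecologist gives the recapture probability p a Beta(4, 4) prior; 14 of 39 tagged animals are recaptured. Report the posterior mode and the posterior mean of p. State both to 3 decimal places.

Posterior: Beta(4+14, 4+25) = Beta(18, 29).
Mode = (18−1)/(18+29−2) = 17/45 = 0.378.
Mean = 18/(18+29) = 18/47 = 0.383.

MAP: 0.378. Posterior mean: 0.383.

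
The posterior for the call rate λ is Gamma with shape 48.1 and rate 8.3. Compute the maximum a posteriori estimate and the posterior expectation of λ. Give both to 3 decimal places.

λ_MAP = 5.675, E[λ|data] = 5.795

Mode = (α−1)/β = 47.1/8.3 = 5.675.
Mean = α/β = 48.1/8.3 = 5.795.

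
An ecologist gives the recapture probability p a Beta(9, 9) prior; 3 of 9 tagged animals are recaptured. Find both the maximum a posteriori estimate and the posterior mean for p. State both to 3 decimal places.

Posterior: Beta(9+3, 9+6) = Beta(12, 15).
Mode = (12−1)/(12+15−2) = 11/25 = 0.440.
Mean = 12/(12+15) = 12/27 = 0.444.
The posterior is right-skewed, so the mean exceeds the mode.

MAP = 0.440, posterior mean = 0.444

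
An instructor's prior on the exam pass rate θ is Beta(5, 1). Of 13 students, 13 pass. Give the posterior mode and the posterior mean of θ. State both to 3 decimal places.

Posterior: Beta(5+13, 1+0) = Beta(18, 1).
Since β = 1 ≤ 1 and α > 1, the Beta density is monotone increasing on [0,1]; the mode is at 1.
Mean = 18/(18+1) = 0.947.
Mode > mean: the posterior has a left tail.

MAP = 1.000, posterior mean = 0.947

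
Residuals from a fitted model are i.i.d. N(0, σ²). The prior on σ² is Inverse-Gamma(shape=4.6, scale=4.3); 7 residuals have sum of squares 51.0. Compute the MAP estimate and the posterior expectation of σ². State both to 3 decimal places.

Posterior: Inverse-Gamma(shape = 4.6+7/2 = 8.1, scale = 4.3+51.0/2 = 29.8).
Mode = β/(α+1) = 29.8/9.1 = 3.275.
Mean = β/(α−1) = 29.8/7.1 = 4.197.

MAP = 3.275, posterior mean = 4.197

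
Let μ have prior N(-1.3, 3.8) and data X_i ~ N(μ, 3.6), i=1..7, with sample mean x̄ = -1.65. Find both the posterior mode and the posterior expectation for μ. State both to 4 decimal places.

MAP = -1.6083; posterior mean = -1.6083

Posterior for μ is Normal. Precision-weighted mean: (1/3.8·-1.3 + 7/3.6·-1.65) / (1/3.8 + 7/3.6) = -1.6083.
A Normal posterior is symmetric, so mode = mean.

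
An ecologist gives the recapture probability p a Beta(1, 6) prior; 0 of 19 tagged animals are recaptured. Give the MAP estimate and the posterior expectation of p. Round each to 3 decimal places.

Posterior: Beta(1+0, 6+19) = Beta(1, 25).
Since α = 1 ≤ 1 and β > 1, the Beta density is monotone decreasing on [0,1]; the mode is at 0.
Mean = 1/(1+25) = 0.038.

MAP = 0.000, posterior mean = 0.038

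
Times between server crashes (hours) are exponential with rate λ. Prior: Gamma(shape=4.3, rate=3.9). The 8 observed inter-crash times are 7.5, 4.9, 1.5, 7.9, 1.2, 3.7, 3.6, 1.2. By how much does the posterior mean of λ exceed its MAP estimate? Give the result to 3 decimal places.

Σ times = 31.5. Posterior: Gamma(shape = 4.3+8 = 12.3, rate = 3.9+31.5 = 35.4).
Mode = (α−1)/β = 11.3/35.4 = 0.319.
Mean = α/β = 12.3/35.4 = 0.347.
Difference = 0.347 − 0.319 = 0.028.

0.028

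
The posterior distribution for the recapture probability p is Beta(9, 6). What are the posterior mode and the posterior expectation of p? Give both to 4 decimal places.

MAP: 0.6154. Posterior mean: 0.6000.

Mode = (9−1)/(9+6−2) = 8/13 = 0.6154.
Mean = 9/(9+6) = 9/15 = 0.6000.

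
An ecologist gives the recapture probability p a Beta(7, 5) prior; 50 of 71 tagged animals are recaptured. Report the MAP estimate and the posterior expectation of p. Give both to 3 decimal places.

Posterior: Beta(7+50, 5+21) = Beta(57, 26).
Mode = (57−1)/(57+26−2) = 56/81 = 0.691.
Mean = 57/(57+26) = 57/83 = 0.687.
The posterior is left-skewed, so the mode exceeds the mean.

MAP = 0.691; posterior mean = 0.687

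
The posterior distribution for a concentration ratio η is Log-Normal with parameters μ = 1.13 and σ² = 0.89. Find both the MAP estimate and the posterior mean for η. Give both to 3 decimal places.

Mode = exp(μ − σ²) = exp(0.24) = 1.271.
Mean = exp(μ + σ²/2) = exp(1.575) = 4.831.
The mean is pulled above the mode by the posterior's right skew.

MAP = 1.271; posterior mean = 4.831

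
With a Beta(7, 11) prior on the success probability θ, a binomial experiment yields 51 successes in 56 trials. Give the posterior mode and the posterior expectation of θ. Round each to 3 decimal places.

Posterior: Beta(7+51, 11+5) = Beta(58, 16).
Mode = (58−1)/(58+16−2) = 57/72 = 0.792.
Mean = 58/(58+16) = 58/74 = 0.784.
Left-skewed posterior ⇒ mean < mode.

MAP: 0.792. Posterior mean: 0.784.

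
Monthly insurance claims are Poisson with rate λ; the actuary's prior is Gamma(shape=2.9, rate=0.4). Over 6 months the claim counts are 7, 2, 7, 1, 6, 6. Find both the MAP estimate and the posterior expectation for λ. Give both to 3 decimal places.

MAP: 4.828. Posterior mean: 4.984.

Σ counts = 29. Posterior: Gamma(shape = 2.9+29 = 31.9, rate = 0.4+6 = 6.4).
Mode = (α−1)/β = 30.9/6.4 = 4.828.
Mean = α/β = 31.9/6.4 = 4.984.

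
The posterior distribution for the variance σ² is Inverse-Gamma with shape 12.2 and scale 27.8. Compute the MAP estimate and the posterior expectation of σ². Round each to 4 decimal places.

Mode = β/(α+1) = 27.8/13.2 = 2.1061.
Mean = β/(α−1) = 27.8/11.2 = 2.4821.

MAP = 2.1061; posterior mean = 2.4821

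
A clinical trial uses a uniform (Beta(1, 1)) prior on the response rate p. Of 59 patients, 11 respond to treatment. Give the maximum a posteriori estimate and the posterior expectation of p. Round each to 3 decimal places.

p_MAP = 0.186, E[p|data] = 0.197

Posterior: Beta(1+11, 1+48) = Beta(12, 49).
Mode = (12−1)/(12+49−2) = 11/59 = 0.186.
With a flat prior the MAP equals the MLE, 11/59.
Mean = 12/(12+49) = 12/61 = 0.197.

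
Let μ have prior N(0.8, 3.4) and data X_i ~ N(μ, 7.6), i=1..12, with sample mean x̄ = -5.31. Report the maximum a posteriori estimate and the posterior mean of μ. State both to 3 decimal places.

μ_MAP = -4.351, E[μ|data] = -4.351

Posterior for μ is Normal. Precision-weighted mean: (1/3.4·0.8 + 12/7.6·-5.31) / (1/3.4 + 12/7.6) = -4.351.
A Normal posterior is symmetric, so mode = mean.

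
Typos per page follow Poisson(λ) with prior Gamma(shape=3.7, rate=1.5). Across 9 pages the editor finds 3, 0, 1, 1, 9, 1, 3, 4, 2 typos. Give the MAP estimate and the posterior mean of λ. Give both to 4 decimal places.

Σ counts = 24. Posterior: Gamma(shape = 3.7+24 = 27.7, rate = 1.5+9 = 10.5).
Mode = (α−1)/β = 26.7/10.5 = 2.5429.
Mean = α/β = 27.7/10.5 = 2.6381.

MAP = 2.5429, posterior mean = 2.6381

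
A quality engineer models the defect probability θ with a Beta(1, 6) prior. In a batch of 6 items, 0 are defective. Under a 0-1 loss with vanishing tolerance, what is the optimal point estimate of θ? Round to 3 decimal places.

Posterior: Beta(1+0, 6+6) = Beta(1, 12).
Since α = 1 ≤ 1 and β > 1, the Beta density is monotone decreasing on [0,1]; the mode is at 0.
Mean = 1/(1+12) = 0.077.
This is the posterior mode — the MAP estimate.

0.000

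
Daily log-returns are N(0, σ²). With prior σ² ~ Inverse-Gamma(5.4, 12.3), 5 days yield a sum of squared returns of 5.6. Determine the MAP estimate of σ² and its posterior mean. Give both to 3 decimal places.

Posterior: Inverse-Gamma(shape = 5.4+5/2 = 7.9, scale = 12.3+5.6/2 = 15.1).
Mode = β/(α+1) = 15.1/8.9 = 1.697.
Mean = β/(α−1) = 15.1/6.9 = 2.188.
Mean > mode: the posterior has a right tail.

MAP: 1.697. Posterior mean: 2.188.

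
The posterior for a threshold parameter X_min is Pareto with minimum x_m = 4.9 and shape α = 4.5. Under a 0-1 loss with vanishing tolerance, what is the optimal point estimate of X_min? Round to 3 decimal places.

The Pareto density is strictly decreasing on [x_m, ∞), so the mode is x_m = 4.900.
Mean = α·x_m/(α−1) = 4.5·4.9/3.5 = 6.300.
This is the posterior mode — the MAP estimate.

4.900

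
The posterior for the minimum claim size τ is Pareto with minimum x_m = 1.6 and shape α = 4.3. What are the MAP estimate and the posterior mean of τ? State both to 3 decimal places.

The Pareto density is strictly decreasing on [x_m, ∞), so the mode is x_m = 1.600.
Mean = α·x_m/(α−1) = 4.3·1.6/3.3 = 2.085.
Right-skewed posterior ⇒ mode < mean.

MAP: 1.600. Posterior mean: 2.085.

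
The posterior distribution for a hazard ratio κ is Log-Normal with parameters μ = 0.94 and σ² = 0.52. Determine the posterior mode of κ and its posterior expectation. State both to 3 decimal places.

κ_MAP = 1.522, E[κ|data] = 3.320

Mode = exp(μ − σ²) = exp(0.42) = 1.522.
Mean = exp(μ + σ²/2) = exp(1.200) = 3.320.
Right-skewed posterior ⇒ mode < mean.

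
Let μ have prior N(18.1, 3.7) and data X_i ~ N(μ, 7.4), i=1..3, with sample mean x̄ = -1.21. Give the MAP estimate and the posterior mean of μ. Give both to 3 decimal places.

μ_MAP = 6.514, E[μ|data] = 6.514

Posterior for μ is Normal. Precision-weighted mean: (1/3.7·18.1 + 3/7.4·-1.21) / (1/3.7 + 3/7.4) = 6.514.
A Normal posterior is symmetric, so mode = mean.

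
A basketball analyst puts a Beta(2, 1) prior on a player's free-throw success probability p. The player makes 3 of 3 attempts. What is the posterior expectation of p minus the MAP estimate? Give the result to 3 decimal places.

Posterior: Beta(2+3, 1+0) = Beta(5, 1).
Since β = 1 ≤ 1 and α > 1, the Beta density is monotone increasing on [0,1]; the mode is at 1.
Mean = 5/(5+1) = 0.833.
Difference = 0.833 − 1.000 = -0.167.

-0.167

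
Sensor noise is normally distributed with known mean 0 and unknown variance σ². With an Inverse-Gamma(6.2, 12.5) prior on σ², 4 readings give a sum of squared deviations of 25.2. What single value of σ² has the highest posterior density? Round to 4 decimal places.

2.7283

Posterior: Inverse-Gamma(shape = 6.2+4/2 = 8.2, scale = 12.5+25.2/2 = 25.1).
Mode = β/(α+1) = 25.1/9.2 = 2.7283.
Mean = β/(α−1) = 25.1/7.2 = 3.4861.
This is the posterior mode — the MAP estimate.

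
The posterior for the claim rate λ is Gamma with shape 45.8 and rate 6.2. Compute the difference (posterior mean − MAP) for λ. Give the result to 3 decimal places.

0.161

Mode = (α−1)/β = 44.8/6.2 = 7.226.
Mean = α/β = 45.8/6.2 = 7.387.
Difference = 7.387 − 7.226 = 0.161.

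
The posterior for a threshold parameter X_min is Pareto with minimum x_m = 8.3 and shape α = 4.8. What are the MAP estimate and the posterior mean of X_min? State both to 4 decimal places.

The Pareto density is strictly decreasing on [x_m, ∞), so the mode is x_m = 8.3000.
Mean = α·x_m/(α−1) = 4.8·8.3/3.8 = 10.4842.
The mean is pulled above the mode by the posterior's right skew.

X_min_MAP = 8.3000, E[X_min|data] = 10.4842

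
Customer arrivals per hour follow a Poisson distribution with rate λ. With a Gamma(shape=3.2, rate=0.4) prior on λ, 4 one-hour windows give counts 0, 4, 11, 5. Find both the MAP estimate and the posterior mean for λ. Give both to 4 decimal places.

MAP: 5.0455. Posterior mean: 5.2727.

Σ counts = 20. Posterior: Gamma(shape = 3.2+20 = 23.2, rate = 0.4+4 = 4.4).
Mode = (α−1)/β = 22.2/4.4 = 5.0455.
Mean = α/β = 23.2/4.4 = 5.2727.
The posterior is right-skewed, so the mean exceeds the mode.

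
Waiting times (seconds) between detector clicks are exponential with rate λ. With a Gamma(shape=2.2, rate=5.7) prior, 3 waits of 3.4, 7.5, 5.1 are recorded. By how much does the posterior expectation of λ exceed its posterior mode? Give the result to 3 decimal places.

Σ times = 16.0. Posterior: Gamma(shape = 2.2+3 = 5.2, rate = 5.7+16.0 = 21.7).
Mode = (α−1)/β = 4.2/21.7 = 0.194.
Mean = α/β = 5.2/21.7 = 0.240.
Difference = 0.240 − 0.194 = 0.046.

0.046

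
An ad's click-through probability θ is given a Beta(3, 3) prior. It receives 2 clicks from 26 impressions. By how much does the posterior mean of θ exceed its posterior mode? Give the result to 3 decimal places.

0.023

Posterior: Beta(3+2, 3+24) = Beta(5, 27).
Mode = (5−1)/(5+27−2) = 4/30 = 0.133.
Mean = 5/(5+27) = 5/32 = 0.156.
Difference = 0.156 − 0.133 = 0.023.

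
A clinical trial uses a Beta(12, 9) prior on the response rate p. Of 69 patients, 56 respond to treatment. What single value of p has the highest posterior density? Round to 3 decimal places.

0.761

Posterior: Beta(12+56, 9+13) = Beta(68, 22).
Mode = (68−1)/(68+22−2) = 67/88 = 0.761.
Mean = 68/(68+22) = 68/90 = 0.756.
This is the posterior mode — the MAP estimate.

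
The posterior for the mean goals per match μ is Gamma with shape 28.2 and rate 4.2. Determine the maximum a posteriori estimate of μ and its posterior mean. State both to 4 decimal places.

maximum a posteriori estimate = 6.4762, posterior mean = 6.7143

Mode = (α−1)/β = 27.2/4.2 = 6.4762.
Mean = α/β = 28.2/4.2 = 6.7143.
The posterior is right-skewed, so the mean exceeds the mode.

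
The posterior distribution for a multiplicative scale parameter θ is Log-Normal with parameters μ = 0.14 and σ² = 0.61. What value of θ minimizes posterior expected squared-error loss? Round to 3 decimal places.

Mode = exp(μ − σ²) = exp(-0.47) = 0.625.
Mean = exp(μ + σ²/2) = exp(0.445) = 1.560.
Squared-error loss ⇒ the optimal estimator is the posterior mean.

1.560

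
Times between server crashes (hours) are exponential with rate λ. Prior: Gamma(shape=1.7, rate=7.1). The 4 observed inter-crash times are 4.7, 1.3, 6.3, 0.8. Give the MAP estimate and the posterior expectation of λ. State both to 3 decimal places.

MAP estimate = 0.233, posterior expectation = 0.282

Σ times = 13.1. Posterior: Gamma(shape = 1.7+4 = 5.7, rate = 7.1+13.1 = 20.2).
Mode = (α−1)/β = 4.7/20.2 = 0.233.
Mean = α/β = 5.7/20.2 = 0.282.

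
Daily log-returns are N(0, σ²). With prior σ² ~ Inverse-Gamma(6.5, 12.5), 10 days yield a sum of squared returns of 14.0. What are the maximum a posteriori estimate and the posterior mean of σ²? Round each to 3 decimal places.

MAP = 1.560, posterior mean = 1.857

Posterior: Inverse-Gamma(shape = 6.5+10/2 = 11.5, scale = 12.5+14.0/2 = 19.5).
Mode = β/(α+1) = 19.5/12.5 = 1.560.
Mean = β/(α−1) = 19.5/10.5 = 1.857.
The mean is pulled above the mode by the posterior's right skew.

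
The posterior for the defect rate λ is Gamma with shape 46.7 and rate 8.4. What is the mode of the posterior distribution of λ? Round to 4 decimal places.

5.4405

Mode = (α−1)/β = 45.7/8.4 = 5.4405.
Mean = α/β = 46.7/8.4 = 5.5595.
This is the posterior mode — the MAP estimate.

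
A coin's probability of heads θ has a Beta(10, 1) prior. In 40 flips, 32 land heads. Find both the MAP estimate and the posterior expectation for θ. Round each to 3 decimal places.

Posterior: Beta(10+32, 1+8) = Beta(42, 9).
Mode = (42−1)/(42+9−2) = 41/49 = 0.837.
Mean = 42/(42+9) = 42/51 = 0.824.

MAP: 0.837. Posterior mean: 0.824.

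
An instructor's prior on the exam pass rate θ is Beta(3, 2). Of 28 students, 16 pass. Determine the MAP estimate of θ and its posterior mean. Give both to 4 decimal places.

Posterior: Beta(3+16, 2+12) = Beta(19, 14).
Mode = (19−1)/(19+14−2) = 18/31 = 0.5806.
Mean = 19/(19+14) = 19/33 = 0.5758.

θ_MAP = 0.5806, E[θ|data] = 0.5758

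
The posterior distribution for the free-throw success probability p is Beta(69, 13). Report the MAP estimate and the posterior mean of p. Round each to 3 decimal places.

Mode = (69−1)/(69+13−2) = 68/80 = 0.850.
Mean = 69/(69+13) = 69/82 = 0.841.

MAP = 0.850, posterior mean = 0.841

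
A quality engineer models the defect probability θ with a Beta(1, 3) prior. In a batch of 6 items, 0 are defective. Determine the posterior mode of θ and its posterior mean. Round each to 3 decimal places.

Posterior: Beta(1+0, 3+6) = Beta(1, 9).
Since α = 1 ≤ 1 and β > 1, the Beta density is monotone decreasing on [0,1]; the mode is at 0.
Mean = 1/(1+9) = 0.100.

MAP: 0.000. Posterior mean: 0.100.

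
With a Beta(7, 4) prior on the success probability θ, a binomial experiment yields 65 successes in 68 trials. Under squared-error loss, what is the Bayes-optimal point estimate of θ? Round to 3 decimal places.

Posterior: Beta(7+65, 4+3) = Beta(72, 7).
Mode = (72−1)/(72+7−2) = 71/77 = 0.922.
Mean = 72/(72+7) = 72/79 = 0.911.
Squared-error loss ⇒ the optimal estimator is the posterior mean.

0.911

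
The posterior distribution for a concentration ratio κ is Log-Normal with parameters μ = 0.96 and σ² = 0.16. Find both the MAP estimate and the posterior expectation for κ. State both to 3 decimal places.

Mode = exp(μ − σ²) = exp(0.80) = 2.226.
Mean = exp(μ + σ²/2) = exp(1.040) = 2.829.
Mean > mode: the posterior has a right tail.

MAP estimate = 2.226, posterior expectation = 2.829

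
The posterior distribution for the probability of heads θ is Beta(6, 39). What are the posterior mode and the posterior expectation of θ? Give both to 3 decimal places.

Mode = (6−1)/(6+39−2) = 5/43 = 0.116.
Mean = 6/(6+39) = 6/45 = 0.133.

MAP: 0.116. Posterior mean: 0.133.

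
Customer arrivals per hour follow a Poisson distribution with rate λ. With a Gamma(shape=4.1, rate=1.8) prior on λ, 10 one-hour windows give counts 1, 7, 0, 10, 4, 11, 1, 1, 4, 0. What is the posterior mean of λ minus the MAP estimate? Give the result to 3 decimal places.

0.085

Σ counts = 39. Posterior: Gamma(shape = 4.1+39 = 43.1, rate = 1.8+10 = 11.8).
Mode = (α−1)/β = 42.1/11.8 = 3.568.
Mean = α/β = 43.1/11.8 = 3.653.
Difference = 3.653 − 3.568 = 0.085.
Right-skewed posterior ⇒ mode < mean.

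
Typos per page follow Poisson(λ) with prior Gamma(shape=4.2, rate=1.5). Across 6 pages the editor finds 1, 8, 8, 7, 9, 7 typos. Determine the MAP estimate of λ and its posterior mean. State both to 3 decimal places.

Σ counts = 40. Posterior: Gamma(shape = 4.2+40 = 44.2, rate = 1.5+6 = 7.5).
Mode = (α−1)/β = 43.2/7.5 = 5.760.
Mean = α/β = 44.2/7.5 = 5.893.

MAP: 5.760. Posterior mean: 5.893.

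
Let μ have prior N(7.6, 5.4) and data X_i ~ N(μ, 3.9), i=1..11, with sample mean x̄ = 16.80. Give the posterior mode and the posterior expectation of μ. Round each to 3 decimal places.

posterior mode = 16.233, posterior expectation = 16.233

Posterior for μ is Normal. Precision-weighted mean: (1/5.4·7.6 + 11/3.9·16.80) / (1/5.4 + 11/3.9) = 16.233.
A Normal posterior is symmetric, so mode = mean.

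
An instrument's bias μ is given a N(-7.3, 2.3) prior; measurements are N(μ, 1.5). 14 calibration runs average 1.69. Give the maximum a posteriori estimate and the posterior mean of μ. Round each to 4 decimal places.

Posterior for μ is Normal. Precision-weighted mean: (1/2.3·-7.3 + 14/1.5·1.69) / (1/2.3 + 14/1.5) = 1.2899.
A Normal posterior is symmetric, so mode = mean.

MAP = 1.2899, posterior mean = 1.2899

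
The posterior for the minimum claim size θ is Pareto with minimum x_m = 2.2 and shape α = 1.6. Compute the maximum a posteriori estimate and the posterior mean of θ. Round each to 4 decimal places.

The Pareto density is strictly decreasing on [x_m, ∞), so the mode is x_m = 2.2000.
Mean = α·x_m/(α−1) = 1.6·2.2/0.6 = 5.8667.

MAP = 2.2000, posterior mean = 5.8667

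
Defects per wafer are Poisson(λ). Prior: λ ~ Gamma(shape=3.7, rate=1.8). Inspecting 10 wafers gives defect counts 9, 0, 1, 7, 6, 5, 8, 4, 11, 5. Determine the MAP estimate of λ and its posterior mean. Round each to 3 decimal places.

MAP: 4.975. Posterior mean: 5.059.

Σ counts = 56. Posterior: Gamma(shape = 3.7+56 = 59.7, rate = 1.8+10 = 11.8).
Mode = (α−1)/β = 58.7/11.8 = 4.975.
Mean = α/β = 59.7/11.8 = 5.059.
The posterior is right-skewed, so the mean exceeds the mode.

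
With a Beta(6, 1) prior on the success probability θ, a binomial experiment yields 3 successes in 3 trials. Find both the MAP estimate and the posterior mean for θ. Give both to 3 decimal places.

Posterior: Beta(6+3, 1+0) = Beta(9, 1).
Since β = 1 ≤ 1 and α > 1, the Beta density is monotone increasing on [0,1]; the mode is at 1.
Mean = 9/(9+1) = 0.900.
The mean is pulled below the mode by the posterior's left skew.

MAP estimate = 1.000, posterior mean = 0.900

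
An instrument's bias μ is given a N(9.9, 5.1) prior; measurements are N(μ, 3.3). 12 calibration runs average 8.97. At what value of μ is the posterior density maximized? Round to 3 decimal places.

9.018

Posterior for μ is Normal. Precision-weighted mean: (1/5.1·9.9 + 12/3.3·8.97) / (1/5.1 + 12/3.3) = 9.018.
A Normal posterior is symmetric, so mode = mean.
This is the posterior mode — the MAP estimate.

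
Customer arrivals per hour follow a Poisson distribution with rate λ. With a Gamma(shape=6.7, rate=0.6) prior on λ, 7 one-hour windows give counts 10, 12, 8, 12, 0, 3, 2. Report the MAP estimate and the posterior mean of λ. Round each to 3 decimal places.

MAP estimate = 6.934, posterior mean = 7.066

Σ counts = 47. Posterior: Gamma(shape = 6.7+47 = 53.7, rate = 0.6+7 = 7.6).
Mode = (α−1)/β = 52.7/7.6 = 6.934.
Mean = α/β = 53.7/7.6 = 7.066.
Mean > mode: the posterior has a right tail.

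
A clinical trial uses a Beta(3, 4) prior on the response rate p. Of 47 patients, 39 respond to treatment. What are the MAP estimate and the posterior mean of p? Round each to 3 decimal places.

p_MAP = 0.788, E[p|data] = 0.778

Posterior: Beta(3+39, 4+8) = Beta(42, 12).
Mode = (42−1)/(42+12−2) = 41/52 = 0.788.
Mean = 42/(42+12) = 42/54 = 0.778.
The posterior is left-skewed, so the mode exceeds the mean.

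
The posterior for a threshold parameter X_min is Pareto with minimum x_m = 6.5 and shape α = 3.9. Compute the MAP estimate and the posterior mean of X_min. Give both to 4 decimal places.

MAP = 6.5000; posterior mean = 8.7414

The Pareto density is strictly decreasing on [x_m, ∞), so the mode is x_m = 6.5000.
Mean = α·x_m/(α−1) = 3.9·6.5/2.9 = 8.7414.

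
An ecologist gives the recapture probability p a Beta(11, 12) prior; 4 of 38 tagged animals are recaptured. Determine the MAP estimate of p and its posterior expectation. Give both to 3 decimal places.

Posterior: Beta(11+4, 12+34) = Beta(15, 46).
Mode = (15−1)/(15+46−2) = 14/59 = 0.237.
Mean = 15/(15+46) = 15/61 = 0.246.
The posterior is right-skewed, so the mean exceeds the mode.

MAP = 0.237, posterior mean = 0.246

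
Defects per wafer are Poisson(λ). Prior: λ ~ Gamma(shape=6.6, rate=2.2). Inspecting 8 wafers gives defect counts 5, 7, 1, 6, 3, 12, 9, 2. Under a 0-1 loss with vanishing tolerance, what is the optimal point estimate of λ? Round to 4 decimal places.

Σ counts = 45. Posterior: Gamma(shape = 6.6+45 = 51.6, rate = 2.2+8 = 10.2).
Mode = (α−1)/β = 50.6/10.2 = 4.9608.
Mean = α/β = 51.6/10.2 = 5.0588.
This is the posterior mode — the MAP estimate.

4.9608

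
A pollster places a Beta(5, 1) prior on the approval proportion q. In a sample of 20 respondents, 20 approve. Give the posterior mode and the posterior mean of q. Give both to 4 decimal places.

posterior mode = 1.0000, posterior mean = 0.9615

Posterior: Beta(5+20, 1+0) = Beta(25, 1).
Since β = 1 ≤ 1 and α > 1, the Beta density is monotone increasing on [0,1]; the mode is at 1.
Mean = 25/(25+1) = 0.9615.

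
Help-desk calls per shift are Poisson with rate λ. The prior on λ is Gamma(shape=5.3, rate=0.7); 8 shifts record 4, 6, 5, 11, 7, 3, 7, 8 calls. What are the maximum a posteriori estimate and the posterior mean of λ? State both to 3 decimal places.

Σ counts = 51. Posterior: Gamma(shape = 5.3+51 = 56.3, rate = 0.7+8 = 8.7).
Mode = (α−1)/β = 55.3/8.7 = 6.356.
Mean = α/β = 56.3/8.7 = 6.471.

λ_MAP = 6.356, E[λ|data] = 6.471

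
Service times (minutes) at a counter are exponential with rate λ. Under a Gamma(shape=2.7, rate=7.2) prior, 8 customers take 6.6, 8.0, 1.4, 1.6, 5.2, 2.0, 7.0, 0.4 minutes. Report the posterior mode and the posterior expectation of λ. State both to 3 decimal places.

MAP = 0.246, posterior mean = 0.272

Σ times = 32.2. Posterior: Gamma(shape = 2.7+8 = 10.7, rate = 7.2+32.2 = 39.4).
Mode = (α−1)/β = 9.7/39.4 = 0.246.
Mean = α/β = 10.7/39.4 = 0.272.
The mean is pulled above the mode by the posterior's right skew.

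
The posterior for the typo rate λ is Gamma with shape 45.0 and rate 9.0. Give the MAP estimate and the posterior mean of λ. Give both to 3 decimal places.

Mode = (α−1)/β = 44.0/9.0 = 4.889.
Mean = α/β = 45.0/9.0 = 5.000.

MAP estimate = 4.889, posterior mean = 5.000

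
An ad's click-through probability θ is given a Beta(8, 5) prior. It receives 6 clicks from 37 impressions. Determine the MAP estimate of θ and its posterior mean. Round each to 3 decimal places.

MAP = 0.271; posterior mean = 0.280

Posterior: Beta(8+6, 5+31) = Beta(14, 36).
Mode = (14−1)/(14+36−2) = 13/48 = 0.271.
Mean = 14/(14+36) = 14/50 = 0.280.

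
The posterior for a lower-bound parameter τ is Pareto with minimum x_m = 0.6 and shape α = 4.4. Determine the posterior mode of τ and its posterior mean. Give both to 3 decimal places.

The Pareto density is strictly decreasing on [x_m, ∞), so the mode is x_m = 0.600.
Mean = α·x_m/(α−1) = 4.4·0.6/3.4 = 0.776.
The posterior is right-skewed, so the mean exceeds the mode.

MAP = 0.600; posterior mean = 0.776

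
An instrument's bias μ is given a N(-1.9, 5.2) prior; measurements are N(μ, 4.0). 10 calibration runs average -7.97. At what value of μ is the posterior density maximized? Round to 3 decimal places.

-7.536

Posterior for μ is Normal. Precision-weighted mean: (1/5.2·-1.9 + 10/4.0·-7.97) / (1/5.2 + 10/4.0) = -7.536.
A Normal posterior is symmetric, so mode = mean.
This is the posterior mode — the MAP estimate.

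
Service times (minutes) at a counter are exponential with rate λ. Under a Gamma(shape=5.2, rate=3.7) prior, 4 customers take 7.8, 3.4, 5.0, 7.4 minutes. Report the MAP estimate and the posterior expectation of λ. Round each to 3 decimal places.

Σ times = 23.6. Posterior: Gamma(shape = 5.2+4 = 9.2, rate = 3.7+23.6 = 27.3).
Mode = (α−1)/β = 8.2/27.3 = 0.300.
Mean = α/β = 9.2/27.3 = 0.337.

MAP = 0.300, posterior mean = 0.337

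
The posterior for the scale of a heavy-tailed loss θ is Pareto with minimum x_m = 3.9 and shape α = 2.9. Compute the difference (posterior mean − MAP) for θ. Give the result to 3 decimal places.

2.053

The Pareto density is strictly decreasing on [x_m, ∞), so the mode is x_m = 3.900.
Mean = α·x_m/(α−1) = 2.9·3.9/1.9 = 5.953.
Difference = 5.953 − 3.900 = 2.053.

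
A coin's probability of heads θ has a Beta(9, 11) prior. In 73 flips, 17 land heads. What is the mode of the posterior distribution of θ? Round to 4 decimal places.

Posterior: Beta(9+17, 11+56) = Beta(26, 67).
Mode = (26−1)/(26+67−2) = 25/91 = 0.2747.
Mean = 26/(26+67) = 26/93 = 0.2796.
This is the posterior mode — the MAP estimate.

0.2747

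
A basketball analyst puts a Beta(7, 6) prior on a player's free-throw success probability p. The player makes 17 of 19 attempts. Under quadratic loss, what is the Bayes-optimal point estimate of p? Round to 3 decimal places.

0.750

Posterior: Beta(7+17, 6+2) = Beta(24, 8).
Mode = (24−1)/(24+8−2) = 23/30 = 0.767.
Mean = 24/(24+8) = 24/32 = 0.750.
Quadratic loss ⇒ the optimal estimator is the posterior mean.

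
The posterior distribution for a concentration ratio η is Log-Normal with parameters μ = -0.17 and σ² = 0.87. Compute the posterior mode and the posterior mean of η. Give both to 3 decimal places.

Mode = exp(μ − σ²) = exp(-1.04) = 0.353.
Mean = exp(μ + σ²/2) = exp(0.265) = 1.303.
The mean is pulled above the mode by the posterior's right skew.

MAP = 0.353, posterior mean = 1.303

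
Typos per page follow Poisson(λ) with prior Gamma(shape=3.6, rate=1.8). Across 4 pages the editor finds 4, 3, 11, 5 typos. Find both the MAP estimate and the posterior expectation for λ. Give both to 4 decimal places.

Σ counts = 23. Posterior: Gamma(shape = 3.6+23 = 26.6, rate = 1.8+4 = 5.8).
Mode = (α−1)/β = 25.6/5.8 = 4.4138.
Mean = α/β = 26.6/5.8 = 4.5862.
The posterior is right-skewed, so the mean exceeds the mode.

MAP = 4.4138; posterior mean = 4.5862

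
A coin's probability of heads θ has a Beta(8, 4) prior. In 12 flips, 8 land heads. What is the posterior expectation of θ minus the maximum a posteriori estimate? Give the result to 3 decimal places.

Posterior: Beta(8+8, 4+4) = Beta(16, 8).
Mode = (16−1)/(16+8−2) = 15/22 = 0.682.
Mean = 16/(16+8) = 16/24 = 0.667.
Difference = 0.667 − 0.682 = -0.015.

-0.015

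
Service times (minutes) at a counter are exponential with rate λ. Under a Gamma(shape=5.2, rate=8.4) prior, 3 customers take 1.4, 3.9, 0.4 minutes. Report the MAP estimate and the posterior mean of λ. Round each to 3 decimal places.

Σ times = 5.7. Posterior: Gamma(shape = 5.2+3 = 8.2, rate = 8.4+5.7 = 14.1).
Mode = (α−1)/β = 7.2/14.1 = 0.511.
Mean = α/β = 8.2/14.1 = 0.582.
The mean is pulled above the mode by the posterior's right skew.

MAP = 0.511, posterior mean = 0.582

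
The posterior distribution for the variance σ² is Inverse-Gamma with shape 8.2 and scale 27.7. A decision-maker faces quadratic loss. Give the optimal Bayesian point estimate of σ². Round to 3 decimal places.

Mode = β/(α+1) = 27.7/9.2 = 3.011.
Mean = β/(α−1) = 27.7/7.2 = 3.847.
Quadratic loss ⇒ the optimal estimator is the posterior mean.

3.847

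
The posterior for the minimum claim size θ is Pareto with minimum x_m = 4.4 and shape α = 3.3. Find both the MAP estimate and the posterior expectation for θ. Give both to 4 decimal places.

MAP estimate = 4.4000, posterior expectation = 6.3130

The Pareto density is strictly decreasing on [x_m, ∞), so the mode is x_m = 4.4000.
Mean = α·x_m/(α−1) = 3.3·4.4/2.3 = 6.3130.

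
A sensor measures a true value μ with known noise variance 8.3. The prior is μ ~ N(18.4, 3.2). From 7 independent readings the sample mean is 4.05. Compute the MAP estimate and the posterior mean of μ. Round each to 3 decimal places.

MAP: 7.930. Posterior mean: 7.930.

Posterior for μ is Normal. Precision-weighted mean: (1/3.2·18.4 + 7/8.3·4.05) / (1/3.2 + 7/8.3) = 7.930.
A Normal posterior is symmetric, so mode = mean.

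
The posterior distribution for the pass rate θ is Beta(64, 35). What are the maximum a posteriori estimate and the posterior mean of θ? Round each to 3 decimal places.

MAP = 0.649, posterior mean = 0.646

Mode = (64−1)/(64+35−2) = 63/97 = 0.649.
Mean = 64/(64+35) = 64/99 = 0.646.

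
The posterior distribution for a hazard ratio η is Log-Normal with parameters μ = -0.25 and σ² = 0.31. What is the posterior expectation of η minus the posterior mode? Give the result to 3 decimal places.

0.338

Mode = exp(μ − σ²) = exp(-0.56) = 0.571.
Mean = exp(μ + σ²/2) = exp(-0.095) = 0.909.
Difference = 0.909 − 0.571 = 0.338.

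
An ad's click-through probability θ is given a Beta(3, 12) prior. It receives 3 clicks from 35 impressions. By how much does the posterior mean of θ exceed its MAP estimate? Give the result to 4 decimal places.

Posterior: Beta(3+3, 12+32) = Beta(6, 44).
Mode = (6−1)/(6+44−2) = 5/48 = 0.1042.
Mean = 6/(6+44) = 6/50 = 0.1200.
Difference = 0.1200 − 0.1042 = 0.0158.
Right-skewed posterior ⇒ mode < mean.

0.0158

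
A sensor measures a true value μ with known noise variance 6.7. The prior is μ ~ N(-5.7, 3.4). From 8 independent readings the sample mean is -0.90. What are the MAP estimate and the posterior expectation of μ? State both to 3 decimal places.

Posterior for μ is Normal. Precision-weighted mean: (1/3.4·-5.7 + 8/6.7·-0.90) / (1/3.4 + 8/6.7) = -1.849.
A Normal posterior is symmetric, so mode = mean.

MAP = -1.849, posterior mean = -1.849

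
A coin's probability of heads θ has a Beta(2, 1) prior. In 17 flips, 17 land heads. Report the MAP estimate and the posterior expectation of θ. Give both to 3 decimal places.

MAP = 1.000; posterior mean = 0.950

Posterior: Beta(2+17, 1+0) = Beta(19, 1).
Since β = 1 ≤ 1 and α > 1, the Beta density is monotone increasing on [0,1]; the mode is at 1.
Mean = 19/(19+1) = 0.950.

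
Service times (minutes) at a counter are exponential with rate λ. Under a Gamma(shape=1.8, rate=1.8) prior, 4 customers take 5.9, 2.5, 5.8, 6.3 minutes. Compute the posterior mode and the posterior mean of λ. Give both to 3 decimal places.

Σ times = 20.5. Posterior: Gamma(shape = 1.8+4 = 5.8, rate = 1.8+20.5 = 22.3).
Mode = (α−1)/β = 4.8/22.3 = 0.215.
Mean = α/β = 5.8/22.3 = 0.260.

MAP = 0.215; posterior mean = 0.260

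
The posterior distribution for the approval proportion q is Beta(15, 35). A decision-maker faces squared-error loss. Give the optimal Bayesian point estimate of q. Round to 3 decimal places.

0.300

Mode = (15−1)/(15+35−2) = 14/48 = 0.292.
Mean = 15/(15+35) = 15/50 = 0.300.
Squared-error loss ⇒ the optimal estimator is the posterior mean.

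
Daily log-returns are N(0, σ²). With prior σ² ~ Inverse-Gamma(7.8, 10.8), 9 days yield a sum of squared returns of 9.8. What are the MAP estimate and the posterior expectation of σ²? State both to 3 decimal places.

MAP = 1.180; posterior mean = 1.389

Posterior: Inverse-Gamma(shape = 7.8+9/2 = 12.3, scale = 10.8+9.8/2 = 15.7).
Mode = β/(α+1) = 15.7/13.3 = 1.180.
Mean = β/(α−1) = 15.7/11.3 = 1.389.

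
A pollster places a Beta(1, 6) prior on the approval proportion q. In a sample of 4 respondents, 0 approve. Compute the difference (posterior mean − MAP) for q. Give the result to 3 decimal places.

0.091

Posterior: Beta(1+0, 6+4) = Beta(1, 10).
Since α = 1 ≤ 1 and β > 1, the Beta density is monotone decreasing on [0,1]; the mode is at 0.
Mean = 1/(1+10) = 0.091.
Difference = 0.091 − 0.000 = 0.091.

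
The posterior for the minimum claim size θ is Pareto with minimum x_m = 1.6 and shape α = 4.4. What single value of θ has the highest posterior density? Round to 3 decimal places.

The Pareto density is strictly decreasing on [x_m, ∞), so the mode is x_m = 1.600.
Mean = α·x_m/(α−1) = 4.4·1.6/3.4 = 2.071.
This is the posterior mode — the MAP estimate.

1.600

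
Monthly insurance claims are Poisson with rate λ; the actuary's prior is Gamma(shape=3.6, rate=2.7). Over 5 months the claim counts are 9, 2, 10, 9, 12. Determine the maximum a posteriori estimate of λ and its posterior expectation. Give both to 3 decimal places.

maximum a posteriori estimate = 5.792, posterior expectation = 5.922

Σ counts = 42. Posterior: Gamma(shape = 3.6+42 = 45.6, rate = 2.7+5 = 7.7).
Mode = (α−1)/β = 44.6/7.7 = 5.792.
Mean = α/β = 45.6/7.7 = 5.922.
The posterior is right-skewed, so the mean exceeds the mode.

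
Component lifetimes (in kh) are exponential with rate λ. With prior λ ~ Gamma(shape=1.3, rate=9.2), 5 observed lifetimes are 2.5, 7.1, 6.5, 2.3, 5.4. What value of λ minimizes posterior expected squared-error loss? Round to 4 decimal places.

Σ times = 23.8. Posterior: Gamma(shape = 1.3+5 = 6.3, rate = 9.2+23.8 = 33.0).
Mode = (α−1)/β = 5.3/33.0 = 0.1606.
Mean = α/β = 6.3/33.0 = 0.1909.
Squared-error loss ⇒ the optimal estimator is the posterior mean.

0.1909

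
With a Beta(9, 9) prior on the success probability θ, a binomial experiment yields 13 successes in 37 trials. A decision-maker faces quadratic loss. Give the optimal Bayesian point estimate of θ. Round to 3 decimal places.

0.400

Posterior: Beta(9+13, 9+24) = Beta(22, 33).
Mode = (22−1)/(22+33−2) = 21/53 = 0.396.
Mean = 22/(22+33) = 22/55 = 0.400.
Quadratic loss ⇒ the optimal estimator is the posterior mean.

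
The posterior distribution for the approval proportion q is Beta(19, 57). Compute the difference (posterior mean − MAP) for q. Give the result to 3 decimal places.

0.007

Mode = (19−1)/(19+57−2) = 18/74 = 0.243.
Mean = 19/(19+57) = 19/76 = 0.250.
Difference = 0.250 − 0.243 = 0.007.
The posterior is right-skewed, so the mean exceeds the mode.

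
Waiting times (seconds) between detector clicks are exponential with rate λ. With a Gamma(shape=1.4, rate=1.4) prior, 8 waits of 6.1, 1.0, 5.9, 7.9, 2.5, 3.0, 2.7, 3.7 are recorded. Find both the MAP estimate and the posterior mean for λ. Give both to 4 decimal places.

MAP = 0.2456; posterior mean = 0.2749

Σ times = 32.8. Posterior: Gamma(shape = 1.4+8 = 9.4, rate = 1.4+32.8 = 34.2).
Mode = (α−1)/β = 8.4/34.2 = 0.2456.
Mean = α/β = 9.4/34.2 = 0.2749.
The posterior is right-skewed, so the mean exceeds the mode.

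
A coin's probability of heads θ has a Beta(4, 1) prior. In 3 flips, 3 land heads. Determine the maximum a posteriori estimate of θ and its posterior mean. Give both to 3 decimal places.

MAP = 1.000; posterior mean = 0.875

Posterior: Beta(4+3, 1+0) = Beta(7, 1).
Since β = 1 ≤ 1 and α > 1, the Beta density is monotone increasing on [0,1]; the mode is at 1.
Mean = 7/(7+1) = 0.875.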